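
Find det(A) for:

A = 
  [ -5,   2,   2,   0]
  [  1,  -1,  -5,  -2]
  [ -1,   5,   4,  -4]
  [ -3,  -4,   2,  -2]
Cofactor expansion along row 1: det(A) = a₁₁M₁₁ - a₁₂M₁₂ + a₁₃M₁₃ - a₁₄M₁₄

M₁₁ = det[[-1, -5, -2]; [5, 4, -4]; [-4, 2, -2]]
  = (-1)·((4)(-2) - (-4)(2)) - (-5)·((5)(-2) - (-4)(-4)) + (-2)·((5)(2) - (4)(-4))
  = (-1)(0) - (-5)(-26) + (-2)(26)
  = -182
M₁₂ = det[[1, -5, -2]; [-1, 4, -4]; [-3, 2, -2]]
  = (1)·((4)(-2) - (-4)(2)) - (-5)·((-1)(-2) - (-4)(-3)) + (-2)·((-1)(2) - (4)(-3))
  = (1)(0) - (-5)(-10) + (-2)(10)
  = -70
M₁₃ = det[[1, -1, -2]; [-1, 5, -4]; [-3, -4, -2]]
  = (1)·((5)(-2) - (-4)(-4)) - (-1)·((-1)(-2) - (-4)(-3)) + (-2)·((-1)(-4) - (5)(-3))
  = (1)(-26) - (-1)(-10) + (-2)(19)
  = -74
M₁₄ = det[[1, -1, -5]; [-1, 5, 4]; [-3, -4, 2]]
  = (1)·((5)(2) - (4)(-4)) - (-1)·((-1)(2) - (4)(-3)) + (-5)·((-1)(-4) - (5)(-3))
  = (1)(26) - (-1)(10) + (-5)(19)
  = -59

det(A) = (-5)(-182) - (2)(-70) + (2)(-74) - (0)(-59) = 902

det(A) = 902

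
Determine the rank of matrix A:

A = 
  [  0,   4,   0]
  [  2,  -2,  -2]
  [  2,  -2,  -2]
rank(A) = 2

Row reduce:
Swap R1 ↔ R2
R3 → R3 - (1)·R1
REF = 
  [  2,  -2,  -2]
  [  0,   4,   0]
  [  0,   0,   0]
Pivot columns: 1, 2 → 2 pivots.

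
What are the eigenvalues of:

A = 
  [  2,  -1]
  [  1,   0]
tr(A) = 2, det(A) = 1
Characteristic polynomial: λ² - tr(A)λ + det(A) = λ² - 2λ + 1
λ² - 2λ + 1 = (λ - 1)²

λ = 1, 1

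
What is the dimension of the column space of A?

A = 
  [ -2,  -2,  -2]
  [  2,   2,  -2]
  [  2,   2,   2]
Row reduce:
R2 → R2 + (1)·R1
R3 → R3 + (1)·R1
REF = 
  [ -2,  -2,  -2]
  [  0,   0,  -4]
  [  0,   0,   0]
Pivot columns: 1, 3 → 2 pivots.
dim(Col(A)) = number of pivot columns = 2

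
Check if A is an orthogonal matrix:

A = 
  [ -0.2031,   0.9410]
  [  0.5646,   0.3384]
No

AᵀA = 
  [  0.3600,  -0.0001]
  [ -0.0001,   1]
≠ I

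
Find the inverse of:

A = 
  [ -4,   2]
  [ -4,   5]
det(A) = (-4)(5) - (2)(-4) = -12
For a 2×2 matrix, A⁻¹ = (1/det(A)) · [[d, -b], [-c, a]]
    = (-1/12) · [[5, -2], [4, -4]]

A⁻¹ = 
  [-5/12,   1/6]
  [ -1/3,   1/3]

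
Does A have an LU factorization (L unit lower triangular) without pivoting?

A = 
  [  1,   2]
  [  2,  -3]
Yes.
A[1,1] = 1 ≠ 0, so Gaussian elimination proceeds without a row swap: multiplier ℓ₂₁ = (2)/(1) = 2, and U[2,2] = -3 - (2)(2) = -7.
L = 
  [  1,   0]
  [  2,   1]
U = 
  [  1,   2]
  [  0,  -7]
Check row 2 of LU: [(2)(1), (2)(2) + (-7)] = [2, -3] = row 2 of A ✓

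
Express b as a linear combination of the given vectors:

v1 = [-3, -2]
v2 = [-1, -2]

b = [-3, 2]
c1 = 2, c2 = -3

b = 2·v1 + -3·v2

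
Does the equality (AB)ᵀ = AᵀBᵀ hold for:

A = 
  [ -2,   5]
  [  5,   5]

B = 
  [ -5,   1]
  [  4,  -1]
No

(AB)ᵀ = 
  [ 30,  -5]
  [ -7,   0]

AᵀBᵀ = 
  [ 15, -13]
  [-20,  15]

The two matrices differ, so (AB)ᵀ ≠ AᵀBᵀ in general. The correct identity is (AB)ᵀ = BᵀAᵀ.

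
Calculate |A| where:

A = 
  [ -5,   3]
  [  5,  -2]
For a 2×2 matrix, det = ad - bc = (-5)(-2) - (3)(5) = -5

det(A) = -5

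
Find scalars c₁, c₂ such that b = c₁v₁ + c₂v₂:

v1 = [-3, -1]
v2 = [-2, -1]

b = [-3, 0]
c1 = 3, c2 = -3

b = 3·v1 + -3·v2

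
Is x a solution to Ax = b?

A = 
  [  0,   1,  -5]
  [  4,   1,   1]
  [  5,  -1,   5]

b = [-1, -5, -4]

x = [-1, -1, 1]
No

Ax = [-6, -4, 1] ≠ b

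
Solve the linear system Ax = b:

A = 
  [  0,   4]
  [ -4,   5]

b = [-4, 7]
Row reduce the augmented matrix [A|b]:
Swap R1 ↔ R2
REF = 
  [ -4,   5,   7]
  [  0,   4,  -4]

Back-substitution:
x₂ = (-4) / 4 = -1
x₁ = (7 - (5)(-1)) / (-4) = -3

x = [-3, -1]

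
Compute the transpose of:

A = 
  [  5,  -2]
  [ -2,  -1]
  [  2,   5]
Aᵀ = 
  [  5,  -2,   2]
  [ -2,  -1,   5]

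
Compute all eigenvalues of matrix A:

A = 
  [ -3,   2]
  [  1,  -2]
λ = -1, -4

tr(A) = -5, det(A) = 4
Characteristic polynomial: λ² - tr(A)λ + det(A) = λ² + 5λ + 4
λ² + 5λ + 4 = (λ + 4)(λ + 1)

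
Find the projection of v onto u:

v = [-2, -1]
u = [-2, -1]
proj_u(v) = [-2, -1]

v·u = (-2)(-2) + (-1)(-1) = 5
u·u = (-2)² + (-1)² = 5
proj_u(v) = (v·u / u·u) × u = (5/5) × u = (1) × u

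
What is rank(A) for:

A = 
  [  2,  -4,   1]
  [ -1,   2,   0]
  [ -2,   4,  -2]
rank(A) = 2

Row reduce:
R2 → R2 + (1/2)·R1
R3 → R3 + (1)·R1
R3 → R3 + (2)·R2
REF = 
  [  2,  -4,   1]
  [  0,   0, 1/2]
  [  0,   0,   0]
Pivot columns: 1, 3 → 2 pivots.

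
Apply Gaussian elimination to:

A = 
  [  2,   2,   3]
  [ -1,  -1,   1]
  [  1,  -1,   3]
Row operations:
R2 → R2 + (1/2)·R1
R3 → R3 - (1/2)·R1
Swap R2 ↔ R3

Resulting echelon form:
REF = 
  [  2,   2,   3]
  [  0,  -2, 3/2]
  [  0,   0, 5/2]

Rank = 3 (number of non-zero pivot rows).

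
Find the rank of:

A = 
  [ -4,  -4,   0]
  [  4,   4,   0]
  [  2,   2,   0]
rank(A) = 1

Row reduce:
R2 → R2 + (1)·R1
R3 → R3 + (1/2)·R1
REF = 
  [ -4,  -4,   0]
  [  0,   0,   0]
  [  0,   0,   0]
Pivot columns: 1 → 1 pivot.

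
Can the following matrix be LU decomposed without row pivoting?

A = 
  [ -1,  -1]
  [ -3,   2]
Yes.
A[1,1] = -1 ≠ 0, so Gaussian elimination proceeds without a row swap: multiplier ℓ₂₁ = (-3)/(-1) = 3, and U[2,2] = 2 - (3)(-1) = 5.
L = 
  [  1,   0]
  [  3,   1]
U = 
  [ -1,  -1]
  [  0,   5]
Check row 2 of LU: [(3)(-1), (3)(-1) + 5] = [-3, 2] = row 2 of A ✓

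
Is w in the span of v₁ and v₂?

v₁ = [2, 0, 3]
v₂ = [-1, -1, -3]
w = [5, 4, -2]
No

Form the augmented matrix and row-reduce:
[v₁|v₂|w] = 
  [  2,  -1,   5]
  [  0,  -1,   4]
  [  3,  -3,  -2]
R3 → R3 - (3/2)·R1
R3 → R3 - (3/2)·R2
REF = 
  [    2,    -1,     5]
  [    0,    -1,     4]
  [    0,     0, -31/2]

Row 3 reads [0 0 | -31/2], i.e. 0 = -31/2, so the system is inconsistent and w ∉ span{v₁, v₂}.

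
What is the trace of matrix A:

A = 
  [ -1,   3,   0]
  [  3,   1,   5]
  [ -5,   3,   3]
3

tr(A) = -1 + 1 + 3 = 3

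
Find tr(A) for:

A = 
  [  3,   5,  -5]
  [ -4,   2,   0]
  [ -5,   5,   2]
7

tr(A) = 3 + 2 + 2 = 7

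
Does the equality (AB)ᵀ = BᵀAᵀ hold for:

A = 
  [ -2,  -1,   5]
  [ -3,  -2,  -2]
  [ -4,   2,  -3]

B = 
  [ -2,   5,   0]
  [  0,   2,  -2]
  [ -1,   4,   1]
Yes

(AB)ᵀ = 
  [ -1,   8,  11]
  [  8, -27, -28]
  [  7,   2,  -7]

BᵀAᵀ = 
  [ -1,   8,  11]
  [  8, -27, -28]
  [  7,   2,  -7]

Both sides are equal — this is the standard identity (AB)ᵀ = BᵀAᵀ, which holds for all A, B.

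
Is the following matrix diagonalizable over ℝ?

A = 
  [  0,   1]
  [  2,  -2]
Yes

tr(A) = -2, det(A) = -2
Characteristic polynomial: λ² - tr(A)λ + det(A) = λ² + 2λ - 2
λ² + 2λ - 2 = 0  ⇒  λ = (-2 ± √((2)² - 4·(-2)))/2 = (-2 ± √(12))/2
  = -1 + √3,  -1 - √3
Eigenvalues: -1 + √3, -1 - √3  (≈ 0.7321, -2.732)
The two irrational eigenvalues are distinct (simple), so each has alg. mult. = geom. mult. = 1.
Sum of geometric multiplicities equals n, so A has n independent eigenvectors.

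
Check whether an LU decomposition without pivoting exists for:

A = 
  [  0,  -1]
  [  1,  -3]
No.
A[1,1] = 0 but A[2,1] = 1 ≠ 0. Any LU with L unit lower triangular has (LU)[1,1] = U[1,1] and (LU)[2,1] = L[2,1]·U[1,1]; matching A forces U[1,1] = 0, which then forces (LU)[2,1] = 0 ≠ 1. A row swap (pivoting) is required.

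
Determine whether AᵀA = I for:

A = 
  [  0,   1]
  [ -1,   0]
Yes

AᵀA = 
  [  1,   0]
  [  0,   1]
= I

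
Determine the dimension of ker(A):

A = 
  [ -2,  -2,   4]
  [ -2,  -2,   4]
nullity(A) = 2

Row reduce:
R2 → R2 - (1)·R1
REF = 
  [ -2,  -2,   4]
  [  0,   0,   0]
Pivot columns: 1 → 1 pivot.
rank(A) = 1, so nullity(A) = 3 - 1 = 2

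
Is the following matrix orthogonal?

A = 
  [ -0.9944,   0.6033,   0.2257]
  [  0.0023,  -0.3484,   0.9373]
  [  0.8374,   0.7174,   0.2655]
No

AᵀA = 
  [  1.6901,   0,   0]
  [  0,   1,   0.0001]
  [  0,   0.0001,   1]
≠ I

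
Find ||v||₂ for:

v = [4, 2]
4.472

||v||₂ = √((4)² + (2)²) = √20 = 4.472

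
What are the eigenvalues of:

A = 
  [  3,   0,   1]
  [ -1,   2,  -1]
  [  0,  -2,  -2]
Characteristic polynomial: det(λI - A) = λ³ - 3λ² - 6λ + 16
Testing integer divisors of the constant term: p(2) = 0, so (λ - 2) is a factor:
p(λ) = (λ - 2)(λ² - λ - 8)
λ² - λ - 8 = 0  ⇒  λ = (1 ± √((-1)² - 4·(-8)))/2 = (1 ± √(33))/2
  = (1 + √33)/2,  (1 - √33)/2

λ = 2, (1 + √33)/2, (1 - √33)/2  (≈ 2, 3.372, -2.372)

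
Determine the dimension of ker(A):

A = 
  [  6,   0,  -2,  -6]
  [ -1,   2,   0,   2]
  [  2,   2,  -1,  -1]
nullity(A) = 2

Row reduce:
R2 → R2 + (1/6)·R1
R3 → R3 - (1/3)·R1
R3 → R3 - (1)·R2
REF = 
  [   6,    0,   -2,   -6]
  [   0,    2, -1/3,    1]
  [   0,    0,    0,    0]
Pivot columns: 1, 2 → 2 pivots.
rank(A) = 2, so nullity(A) = 4 - 2 = 2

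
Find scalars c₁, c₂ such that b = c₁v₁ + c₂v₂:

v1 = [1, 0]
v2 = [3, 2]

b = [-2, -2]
c1 = 1, c2 = -1

b = 1·v1 + -1·v2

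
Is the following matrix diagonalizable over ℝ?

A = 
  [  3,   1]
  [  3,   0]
Yes

tr(A) = 3, det(A) = -3
Characteristic polynomial: λ² - tr(A)λ + det(A) = λ² - 3λ - 3
λ² - 3λ - 3 = 0  ⇒  λ = (3 ± √((-3)² - 4·(-3)))/2 = (3 ± √(21))/2
  = (3 + √21)/2,  (3 - √21)/2
Eigenvalues: (3 + √21)/2, (3 - √21)/2  (≈ 3.791, -0.7913)
The two irrational eigenvalues are distinct (simple), so each has alg. mult. = geom. mult. = 1.
Sum of geometric multiplicities equals n, so A has n independent eigenvectors.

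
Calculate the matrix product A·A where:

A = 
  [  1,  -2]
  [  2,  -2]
A² = A·A:
A²[1,1] = (1)(1) + (-2)(2) = -3
A²[1,2] = (1)(-2) + (-2)(-2) = 2
A²[2,1] = (2)(1) + (-2)(2) = -2
A²[2,2] = (2)(-2) + (-2)(-2) = 0
A² = 
  [ -3,   2]
  [ -2,   0]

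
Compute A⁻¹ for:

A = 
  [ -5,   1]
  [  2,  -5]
det(A) = (-5)(-5) - (1)(2) = 23
For a 2×2 matrix, A⁻¹ = (1/det(A)) · [[d, -b], [-c, a]]
    = (1/23) · [[-5, -1], [-2, -5]]

A⁻¹ = 
  [-5/23, -1/23]
  [-2/23, -5/23]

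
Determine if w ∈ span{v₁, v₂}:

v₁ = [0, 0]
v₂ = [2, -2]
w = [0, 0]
Yes

Form the augmented matrix and row-reduce:
[v₁|v₂|w] = 
  [  0,   2,   0]
  [  0,  -2,   0]
R2 → R2 + (1)·R1
REF = 
  [  0,   2,   0]
  [  0,   0,   0]

No row of the form [0 0 | nonzero], so the system is consistent. Back-substitution gives c₁ = 0, c₂ = 0: w = (0)·v₁ + (0)·v₂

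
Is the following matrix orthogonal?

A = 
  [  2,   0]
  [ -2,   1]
No

AᵀA = 
  [  8,  -2]
  [ -2,   1]
≠ I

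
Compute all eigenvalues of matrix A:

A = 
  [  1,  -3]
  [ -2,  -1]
λ = √7, -√7  (≈ 2.646, -2.646)

tr(A) = 0, det(A) = -7
Characteristic polynomial: λ² - tr(A)λ + det(A) = λ² - 7
λ² - 7 = 0  ⇒  λ = (0 ± √((0)² - 4·(-7)))/2 = (0 ± √(28))/2
  = √7,  -√7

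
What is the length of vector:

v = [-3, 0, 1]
3.162

||v||₂ = √((-3)² + (0)² + (1)²) = √10 = 3.162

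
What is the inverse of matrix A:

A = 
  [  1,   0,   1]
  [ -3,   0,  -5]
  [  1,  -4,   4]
det(A) = (1)·((0)(4) - (-5)(-4)) - (0)·((-3)(4) - (-5)(1)) + (1)·((-3)(-4) - (0)(1))
  = (1)(-20) - (0)(-7) + (1)(12)
  = -8
det(A) = -8 ≠ 0, so A is invertible.

Cofactors Cᵢⱼ = (-1)ⁱ⁺ʲ·Mᵢⱼ:
C = 
  [-20,   7,  12]
  [ -4,   3,   4]
  [  0,   2,   0]

adj(A) = Cᵀ:
adj(A) = 
  [-20,  -4,   0]
  [  7,   3,   2]
  [ 12,   4,   0]

A⁻¹ = (-1/8) · adj(A):
A⁻¹ = 
  [ 5/2,  1/2,    0]
  [-7/8, -3/8, -1/4]
  [-3/2, -1/2,    0]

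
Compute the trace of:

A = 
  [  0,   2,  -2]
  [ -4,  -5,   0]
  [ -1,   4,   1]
-4

tr(A) = 0 + -5 + 1 = -4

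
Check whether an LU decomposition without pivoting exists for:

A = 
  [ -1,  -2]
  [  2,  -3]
Yes.
A[1,1] = -1 ≠ 0, so Gaussian elimination proceeds without a row swap: multiplier ℓ₂₁ = (2)/(-1) = -2, and U[2,2] = -3 - (-2)(-2) = -7.
L = 
  [  1,   0]
  [ -2,   1]
U = 
  [ -1,  -2]
  [  0,  -7]
Check row 2 of LU: [(-2)(-1), (-2)(-2) + (-7)] = [2, -3] = row 2 of A ✓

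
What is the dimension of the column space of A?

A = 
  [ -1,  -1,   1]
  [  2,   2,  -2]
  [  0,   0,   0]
Row reduce:
R2 → R2 + (2)·R1
REF = 
  [ -1,  -1,   1]
  [  0,   0,   0]
  [  0,   0,   0]
Pivot columns: 1 → 1 pivot.
dim(Col(A)) = number of pivot columns = 1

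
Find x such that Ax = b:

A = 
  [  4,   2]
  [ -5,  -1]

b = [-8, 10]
Row reduce the augmented matrix [A|b]:
R2 → R2 + (5/4)·R1
REF = 
  [  4,   2,  -8]
  [  0, 3/2,   0]

Back-substitution:
x₂ = 0 / (3/2) = 0
x₁ = (-8 - (2)(0)) / 4 = -2

x = [-2, 0]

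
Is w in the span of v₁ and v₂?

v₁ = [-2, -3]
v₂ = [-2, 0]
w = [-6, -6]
Yes

Form the augmented matrix and row-reduce:
[v₁|v₂|w] = 
  [ -2,  -2,  -6]
  [ -3,   0,  -6]
R2 → R2 - (3/2)·R1
REF = 
  [ -2,  -2,  -6]
  [  0,   3,   3]

No row of the form [0 0 | nonzero], so the system is consistent. Back-substitution gives c₁ = 2, c₂ = 1: w = (2)·v₁ + (1)·v₂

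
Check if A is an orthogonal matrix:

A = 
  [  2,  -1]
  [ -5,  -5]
No

AᵀA = 
  [ 29,  23]
  [ 23,  26]
≠ I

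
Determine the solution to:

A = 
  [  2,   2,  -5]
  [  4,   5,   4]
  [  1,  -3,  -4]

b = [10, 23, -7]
Row reduce the augmented matrix [A|b]:
R2 → R2 - (2)·R1
R3 → R3 - (1/2)·R1
R3 → R3 + (4)·R2
REF = 
  [    2,     2,    -5,    10]
  [    0,     1,    14,     3]
  [    0,     0, 109/2,     0]

Back-substitution:
x₃ = 0 / (109/2) = 0
x₂ = (3 - (14)(0)) / 1 = 3
x₁ = (10 - (2)(3) - (-5)(0)) / 2 = 2

x = [2, 3, 0]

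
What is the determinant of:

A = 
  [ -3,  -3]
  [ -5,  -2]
For a 2×2 matrix, det = ad - bc = (-3)(-2) - (-3)(-5) = -9

det(A) = -9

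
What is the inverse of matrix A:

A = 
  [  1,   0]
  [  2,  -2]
det(A) = (1)(-2) - (0)(2) = -2
For a 2×2 matrix, A⁻¹ = (1/det(A)) · [[d, -b], [-c, a]]
    = (-1/2) · [[-2, 0], [-2, 1]]

A⁻¹ = 
  [   1,    0]
  [   1, -1/2]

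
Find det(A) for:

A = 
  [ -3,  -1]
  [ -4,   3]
For a 2×2 matrix, det = ad - bc = (-3)(3) - (-1)(-4) = -13

det(A) = -13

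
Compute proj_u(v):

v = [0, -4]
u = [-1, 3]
v·u = (0)(-1) + (-4)(3) = -12
u·u = (-1)² + (3)² = 10
proj_u(v) = (v·u / u·u) × u = (-12/10) × u = (-6/5) × u

proj_u(v) = [6/5, -18/5]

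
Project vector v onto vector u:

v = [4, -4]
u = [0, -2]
v·u = (4)(0) + (-4)(-2) = 8
u·u = (0)² + (-2)² = 4
proj_u(v) = (v·u / u·u) × u = (8/4) × u = (2) × u

proj_u(v) = [0, -4]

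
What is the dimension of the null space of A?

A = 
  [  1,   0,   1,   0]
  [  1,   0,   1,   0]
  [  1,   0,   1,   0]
nullity(A) = 3

Row reduce:
R2 → R2 - (1)·R1
R3 → R3 - (1)·R1
REF = 
  [  1,   0,   1,   0]
  [  0,   0,   0,   0]
  [  0,   0,   0,   0]
Pivot columns: 1 → 1 pivot.
rank(A) = 1, so nullity(A) = 4 - 1 = 3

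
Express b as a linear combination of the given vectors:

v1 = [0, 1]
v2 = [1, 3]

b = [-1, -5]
c1 = -2, c2 = -1

b = -2·v1 + -1·v2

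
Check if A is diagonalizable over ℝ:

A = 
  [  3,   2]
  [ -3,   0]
No

tr(A) = 3, det(A) = 6
Characteristic polynomial: λ² - tr(A)λ + det(A) = λ² - 3λ + 6
λ² - 3λ + 6 = 0  ⇒  λ = (3 ± √((-3)² - 4·(6)))/2 = (3 ± √(-15))/2
  = (3 + i√15)/2,  (3 - i√15)/2
Eigenvalues: (3 + i√15)/2, (3 - i√15)/2  (≈ 1.5 + 1.936i, 1.5 - 1.936i)
Has complex eigenvalues (not diagonalizable over ℝ).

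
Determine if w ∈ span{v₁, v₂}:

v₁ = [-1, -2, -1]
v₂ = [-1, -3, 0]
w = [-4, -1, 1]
No

Form the augmented matrix and row-reduce:
[v₁|v₂|w] = 
  [ -1,  -1,  -4]
  [ -2,  -3,  -1]
  [ -1,   0,   1]
R2 → R2 - (2)·R1
R3 → R3 - (1)·R1
R3 → R3 + (1)·R2
REF = 
  [ -1,  -1,  -4]
  [  0,  -1,   7]
  [  0,   0,  12]

Row 3 reads [0 0 | 12], i.e. 0 = 12, so the system is inconsistent and w ∉ span{v₁, v₂}.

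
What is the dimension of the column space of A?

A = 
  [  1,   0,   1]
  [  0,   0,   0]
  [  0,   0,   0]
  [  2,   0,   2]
Row reduce:
R4 → R4 - (2)·R1
REF = 
  [  1,   0,   1]
  [  0,   0,   0]
  [  0,   0,   0]
  [  0,   0,   0]
Pivot columns: 1 → 1 pivot.
dim(Col(A)) = number of pivot columns = 1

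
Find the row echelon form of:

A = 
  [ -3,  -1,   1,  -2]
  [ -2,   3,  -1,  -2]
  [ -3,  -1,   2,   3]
Row operations:
R2 → R2 - (2/3)·R1
R3 → R3 - (1)·R1

Resulting echelon form:
REF = 
  [  -3,   -1,    1,   -2]
  [   0, 11/3, -5/3, -2/3]
  [   0,    0,    1,    5]

Rank = 3 (number of non-zero pivot rows).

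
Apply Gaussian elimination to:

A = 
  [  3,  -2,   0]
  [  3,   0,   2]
Row operations:
R2 → R2 - (1)·R1

Resulting echelon form:
REF = 
  [  3,  -2,   0]
  [  0,   2,   2]

Rank = 2 (number of non-zero pivot rows).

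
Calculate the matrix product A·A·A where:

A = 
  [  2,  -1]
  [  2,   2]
A² = A·A:
A²[1,1] = (2)(2) + (-1)(2) = 2
A²[1,2] = (2)(-1) + (-1)(2) = -4
A²[2,1] = (2)(2) + (2)(2) = 8
A²[2,2] = (2)(-1) + (2)(2) = 2
A² = 
  [  2,  -4]
  [  8,   2]

A^3 = A^2·A:
A^3[1,1] = (2)(2) + (-4)(2) = -4
A^3[1,2] = (2)(-1) + (-4)(2) = -10
A^3[2,1] = (8)(2) + (2)(2) = 20
A^3[2,2] = (8)(-1) + (2)(2) = -4
A^3 = 
  [ -4, -10]
  [ 20,  -4]

Therefore
A^3 = 
  [ -4, -10]
  [ 20,  -4]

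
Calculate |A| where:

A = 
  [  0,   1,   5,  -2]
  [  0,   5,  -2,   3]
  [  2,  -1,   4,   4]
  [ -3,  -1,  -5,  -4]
Cofactor expansion along row 1: det(A) = a₁₁M₁₁ - a₁₂M₁₂ + a₁₃M₁₃ - a₁₄M₁₄

M₁₁ = det[[5, -2, 3]; [-1, 4, 4]; [-1, -5, -4]]
  = (5)·((4)(-4) - (4)(-5)) - (-2)·((-1)(-4) - (4)(-1)) + (3)·((-1)(-5) - (4)(-1))
  = (5)(4) - (-2)(8) + (3)(9)
  = 63
M₁₂ = det[[0, -2, 3]; [2, 4, 4]; [-3, -5, -4]]
  = (0)·((4)(-4) - (4)(-5)) - (-2)·((2)(-4) - (4)(-3)) + (3)·((2)(-5) - (4)(-3))
  = (0)(4) - (-2)(4) + (3)(2)
  = 14
M₁₃ = det[[0, 5, 3]; [2, -1, 4]; [-3, -1, -4]]
  = (0)·((-1)(-4) - (4)(-1)) - (5)·((2)(-4) - (4)(-3)) + (3)·((2)(-1) - (-1)(-3))
  = (0)(8) - (5)(4) + (3)(-5)
  = -35
M₁₄ = det[[0, 5, -2]; [2, -1, 4]; [-3, -1, -5]]
  = (0)·((-1)(-5) - (4)(-1)) - (5)·((2)(-5) - (4)(-3)) + (-2)·((2)(-1) - (-1)(-3))
  = (0)(9) - (5)(2) + (-2)(-5)
  = 0

det(A) = (0)(63) - (1)(14) + (5)(-35) - (-2)(0) = -189

det(A) = -189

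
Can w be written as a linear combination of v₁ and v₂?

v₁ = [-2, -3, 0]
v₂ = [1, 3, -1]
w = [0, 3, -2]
Yes

Form the augmented matrix and row-reduce:
[v₁|v₂|w] = 
  [ -2,   1,   0]
  [ -3,   3,   3]
  [  0,  -1,  -2]
R2 → R2 - (3/2)·R1
R3 → R3 + (2/3)·R2
REF = 
  [ -2,   1,   0]
  [  0, 3/2,   3]
  [  0,   0,   0]

No row of the form [0 0 | nonzero], so the system is consistent. Back-substitution gives c₁ = 1, c₂ = 2: w = (1)·v₁ + (2)·v₂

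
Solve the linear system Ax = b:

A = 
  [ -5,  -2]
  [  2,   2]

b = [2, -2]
x = [0, -1]

Row reduce the augmented matrix [A|b]:
R2 → R2 + (2/5)·R1
REF = 
  [  -5,   -2,    2]
  [   0,  6/5, -6/5]

Back-substitution:
x₂ = (-6/5) / (6/5) = -1
x₁ = (2 - (-2)(-1)) / (-5) = 0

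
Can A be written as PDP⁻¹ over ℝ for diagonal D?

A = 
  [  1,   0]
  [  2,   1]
No

tr(A) = 2, det(A) = 1
Characteristic polynomial: λ² - tr(A)λ + det(A) = λ² - 2λ + 1
λ² - 2λ + 1 = (λ - 1)²
Eigenvalues: 1, 1
λ=1: alg. mult. = 2, geom. mult. = 2 - rank(A - (1)I) = 2 - 1 = 1
Sum of geometric multiplicities = 1 < n = 2, so there aren't enough independent eigenvectors.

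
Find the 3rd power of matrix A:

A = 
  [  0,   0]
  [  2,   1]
A^3 = 
  [  0,   0]
  [  2,   1]

A² = A·A:
A²[1,1] = (0)(0) + (0)(2) = 0
A²[1,2] = (0)(0) + (0)(1) = 0
A²[2,1] = (2)(0) + (1)(2) = 2
A²[2,2] = (2)(0) + (1)(1) = 1
A² = 
  [  0,   0]
  [  2,   1]

A^3 = A^2·A:
A^3[1,1] = (0)(0) + (0)(2) = 0
A^3[1,2] = (0)(0) + (0)(1) = 0
A^3[2,1] = (2)(0) + (1)(2) = 2
A^3[2,2] = (2)(0) + (1)(1) = 1
A^3 = 
  [  0,   0]
  [  2,   1]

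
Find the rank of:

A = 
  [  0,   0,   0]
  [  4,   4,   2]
rank(A) = 1

Row reduce:
Swap R1 ↔ R2
REF = 
  [  4,   4,   2]
  [  0,   0,   0]
Pivot columns: 1 → 1 pivot.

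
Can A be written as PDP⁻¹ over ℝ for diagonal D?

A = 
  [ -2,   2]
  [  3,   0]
Yes

tr(A) = -2, det(A) = -6
Characteristic polynomial: λ² - tr(A)λ + det(A) = λ² + 2λ - 6
λ² + 2λ - 6 = 0  ⇒  λ = (-2 ± √((2)² - 4·(-6)))/2 = (-2 ± √(28))/2
  = -1 + √7,  -1 - √7
Eigenvalues: -1 + √7, -1 - √7  (≈ 1.646, -3.646)
The two irrational eigenvalues are distinct (simple), so each has alg. mult. = geom. mult. = 1.
Sum of geometric multiplicities equals n, so A has n independent eigenvectors.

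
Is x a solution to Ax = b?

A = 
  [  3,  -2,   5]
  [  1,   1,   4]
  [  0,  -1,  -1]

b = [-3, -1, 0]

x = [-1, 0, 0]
Yes

Ax = [-3, -1, 0] = b ✓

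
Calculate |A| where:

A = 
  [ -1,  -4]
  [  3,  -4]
For a 2×2 matrix, det = ad - bc = (-1)(-4) - (-4)(3) = 16

det(A) = 16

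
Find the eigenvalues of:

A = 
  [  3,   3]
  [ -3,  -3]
tr(A) = 0, det(A) = 0
Characteristic polynomial: λ² - tr(A)λ + det(A) = λ²
λ² = λ²

λ = 0, 0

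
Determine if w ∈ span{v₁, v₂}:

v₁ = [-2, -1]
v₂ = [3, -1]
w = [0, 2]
Yes

Form the augmented matrix and row-reduce:
[v₁|v₂|w] = 
  [ -2,   3,   0]
  [ -1,  -1,   2]
R2 → R2 - (1/2)·R1
REF = 
  [  -2,    3,    0]
  [   0, -5/2,    2]

No row of the form [0 0 | nonzero], so the system is consistent. Back-substitution gives c₁ = -6/5, c₂ = -4/5: w = (-6/5)·v₁ + (-4/5)·v₂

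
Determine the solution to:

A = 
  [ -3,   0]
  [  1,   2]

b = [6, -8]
Row reduce the augmented matrix [A|b]:
R2 → R2 + (1/3)·R1
REF = 
  [ -3,   0,   6]
  [  0,   2,  -6]

Back-substitution:
x₂ = (-6) / 2 = -3
x₁ = (6 - (0)(-3)) / (-3) = -2

x = [-2, -3]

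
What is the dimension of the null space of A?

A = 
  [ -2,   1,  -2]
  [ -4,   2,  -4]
nullity(A) = 2

Row reduce:
R2 → R2 - (2)·R1
REF = 
  [ -2,   1,  -2]
  [  0,   0,   0]
Pivot columns: 1 → 1 pivot.
rank(A) = 1, so nullity(A) = 3 - 1 = 2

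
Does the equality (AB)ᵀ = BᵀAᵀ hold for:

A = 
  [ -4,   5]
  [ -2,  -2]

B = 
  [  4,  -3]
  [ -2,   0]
Yes

(AB)ᵀ = 
  [-26,  -4]
  [ 12,   6]

BᵀAᵀ = 
  [-26,  -4]
  [ 12,   6]

Both sides are equal — this is the standard identity (AB)ᵀ = BᵀAᵀ, which holds for all A, B.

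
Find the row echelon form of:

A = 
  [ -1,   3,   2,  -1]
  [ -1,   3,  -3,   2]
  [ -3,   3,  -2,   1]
Row operations:
R2 → R2 - (1)·R1
R3 → R3 - (3)·R1
Swap R2 ↔ R3

Resulting echelon form:
REF = 
  [ -1,   3,   2,  -1]
  [  0,  -6,  -8,   4]
  [  0,   0,  -5,   3]

Rank = 3 (number of non-zero pivot rows).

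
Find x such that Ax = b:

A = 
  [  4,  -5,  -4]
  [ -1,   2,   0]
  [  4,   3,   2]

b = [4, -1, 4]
x = [1, 0, 0]

Row reduce the augmented matrix [A|b]:
R2 → R2 + (1/4)·R1
R3 → R3 - (1)·R1
R3 → R3 - (32/3)·R2
REF = 
  [   4,   -5,   -4,    4]
  [   0,  3/4,   -1,    0]
  [   0,    0, 50/3,    0]

Back-substitution:
x₃ = 0 / (50/3) = 0
x₂ = (0 - (-1)(0)) / (3/4) = 0
x₁ = (4 - (-5)(0) - (-4)(0)) / 4 = 1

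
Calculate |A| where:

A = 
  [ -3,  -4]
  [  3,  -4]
24

For a 2×2 matrix, det = ad - bc = (-3)(-4) - (-4)(3) = 24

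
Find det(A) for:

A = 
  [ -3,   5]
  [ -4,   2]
14

For a 2×2 matrix, det = ad - bc = (-3)(2) - (5)(-4) = 14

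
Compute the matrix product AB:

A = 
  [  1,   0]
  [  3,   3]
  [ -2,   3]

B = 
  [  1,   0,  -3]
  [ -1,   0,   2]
A is 3×2 and B is 2×3, so AB is 3×3. Each entry is (row of A)·(column of B):
AB[1,1] = (1)(1) + (0)(-1) = 1
AB[1,2] = (1)(0) + (0)(0) = 0
AB[1,3] = (1)(-3) + (0)(2) = -3
AB[2,1] = (3)(1) + (3)(-1) = 0
AB[2,2] = (3)(0) + (3)(0) = 0
AB[2,3] = (3)(-3) + (3)(2) = -3
AB[3,1] = (-2)(1) + (3)(-1) = -5
AB[3,2] = (-2)(0) + (3)(0) = 0
AB[3,3] = (-2)(-3) + (3)(2) = 12

AB = 
  [  1,   0,  -3]
  [  0,   0,  -3]
  [ -5,   0,  12]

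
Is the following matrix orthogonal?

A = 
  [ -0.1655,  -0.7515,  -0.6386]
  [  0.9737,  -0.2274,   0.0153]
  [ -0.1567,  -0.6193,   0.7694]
Yes

AᵀA = 
  [  1,   0,   0]
  [  0,   1,  -0.0001]
  [  0,  -0.0001,   1]
≈ I (equal to I up to the 4-dp rounding of the entries)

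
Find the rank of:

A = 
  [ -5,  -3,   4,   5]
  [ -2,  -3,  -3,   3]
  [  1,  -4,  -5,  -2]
Row reduce:
R2 → R2 - (2/5)·R1
R3 → R3 + (1/5)·R1
R3 → R3 - (23/9)·R2
REF = 
  [   -5,    -3,     4,     5]
  [    0,  -9/5, -23/5,     1]
  [    0,     0,  68/9, -32/9]
Pivot columns: 1, 2, 3 → 3 pivots.

rank(A) = 3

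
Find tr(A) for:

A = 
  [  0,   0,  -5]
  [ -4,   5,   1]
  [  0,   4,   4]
9

tr(A) = 0 + 5 + 4 = 9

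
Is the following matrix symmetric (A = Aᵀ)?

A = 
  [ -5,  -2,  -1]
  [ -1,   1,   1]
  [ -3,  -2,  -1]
No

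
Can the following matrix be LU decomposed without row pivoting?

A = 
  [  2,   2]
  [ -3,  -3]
Yes.
A[1,1] = 2 ≠ 0, so Gaussian elimination proceeds without a row swap: multiplier ℓ₂₁ = (-3)/(2) = -3/2, and U[2,2] = -3 - (-3/2)(2) = 0.
L = 
  [   1,    0]
  [-3/2,    1]
U = 
  [  2,   2]
  [  0,   0]
Check row 2 of LU: [(-3/2)(2), (-3/2)(2) + 0] = [-3, -3] = row 2 of A ✓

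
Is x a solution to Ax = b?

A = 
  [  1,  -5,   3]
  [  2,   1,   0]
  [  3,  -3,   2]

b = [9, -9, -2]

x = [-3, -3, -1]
Yes

Ax = [9, -9, -2] = b ✓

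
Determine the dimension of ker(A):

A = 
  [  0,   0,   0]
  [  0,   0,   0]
nullity(A) = 3

Row reduce:
(no row operations needed)
REF = 
  [  0,   0,   0]
  [  0,   0,   0]
Pivot columns: none → 0 pivots.
rank(A) = 0, so nullity(A) = 3 - 0 = 3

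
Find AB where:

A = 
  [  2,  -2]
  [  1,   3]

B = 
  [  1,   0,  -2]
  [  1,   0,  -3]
A is 2×2 and B is 2×3, so AB is 2×3. Each entry is (row of A)·(column of B):
AB[1,1] = (2)(1) + (-2)(1) = 0
AB[1,2] = (2)(0) + (-2)(0) = 0
AB[1,3] = (2)(-2) + (-2)(-3) = 2
AB[2,1] = (1)(1) + (3)(1) = 4
AB[2,2] = (1)(0) + (3)(0) = 0
AB[2,3] = (1)(-2) + (3)(-3) = -11

AB = 
  [  0,   0,   2]
  [  4,   0, -11]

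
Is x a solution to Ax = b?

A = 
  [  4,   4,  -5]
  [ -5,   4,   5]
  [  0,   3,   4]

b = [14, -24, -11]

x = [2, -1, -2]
Yes

Ax = [14, -24, -11] = b ✓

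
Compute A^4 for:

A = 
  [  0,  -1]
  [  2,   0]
A^4 = 
  [  4,   0]
  [  0,   4]

A² = A·A:
A²[1,1] = (0)(0) + (-1)(2) = -2
A²[1,2] = (0)(-1) + (-1)(0) = 0
A²[2,1] = (2)(0) + (0)(2) = 0
A²[2,2] = (2)(-1) + (0)(0) = -2
A² = 
  [ -2,   0]
  [  0,  -2]

A^3 = A^2·A:
A^3[1,1] = (-2)(0) + (0)(2) = 0
A^3[1,2] = (-2)(-1) + (0)(0) = 2
A^3[2,1] = (0)(0) + (-2)(2) = -4
A^3[2,2] = (0)(-1) + (-2)(0) = 0
A^3 = 
  [  0,   2]
  [ -4,   0]

A^4 = A^3·A:
A^4[1,1] = (0)(0) + (2)(2) = 4
A^4[1,2] = (0)(-1) + (2)(0) = 0
A^4[2,1] = (-4)(0) + (0)(2) = 0
A^4[2,2] = (-4)(-1) + (0)(0) = 4
A^4 = 
  [  4,   0]
  [  0,   4]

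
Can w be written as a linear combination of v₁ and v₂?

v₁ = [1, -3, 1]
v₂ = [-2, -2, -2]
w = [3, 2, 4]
No

Form the augmented matrix and row-reduce:
[v₁|v₂|w] = 
  [  1,  -2,   3]
  [ -3,  -2,   2]
  [  1,  -2,   4]
R2 → R2 + (3)·R1
R3 → R3 - (1)·R1
REF = 
  [  1,  -2,   3]
  [  0,  -8,  11]
  [  0,   0,   1]

Row 3 reads [0 0 | 1], i.e. 0 = 1, so the system is inconsistent and w ∉ span{v₁, v₂}.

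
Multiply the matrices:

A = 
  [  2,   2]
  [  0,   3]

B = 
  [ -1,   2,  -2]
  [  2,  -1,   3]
AB = 
  [  2,   2,   2]
  [  6,  -3,   9]

A is 2×2 and B is 2×3, so AB is 2×3. Each entry is (row of A)·(column of B):
AB[1,1] = (2)(-1) + (2)(2) = 2
AB[1,2] = (2)(2) + (2)(-1) = 2
AB[1,3] = (2)(-2) + (2)(3) = 2
AB[2,1] = (0)(-1) + (3)(2) = 6
AB[2,2] = (0)(2) + (3)(-1) = -3
AB[2,3] = (0)(-2) + (3)(3) = 9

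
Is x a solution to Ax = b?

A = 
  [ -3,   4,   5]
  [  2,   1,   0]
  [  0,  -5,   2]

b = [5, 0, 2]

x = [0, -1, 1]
No

Ax = [1, -1, 7] ≠ b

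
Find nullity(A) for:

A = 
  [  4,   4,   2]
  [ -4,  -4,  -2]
nullity(A) = 2

Row reduce:
R2 → R2 + (1)·R1
REF = 
  [  4,   4,   2]
  [  0,   0,   0]
Pivot columns: 1 → 1 pivot.
rank(A) = 1, so nullity(A) = 3 - 1 = 2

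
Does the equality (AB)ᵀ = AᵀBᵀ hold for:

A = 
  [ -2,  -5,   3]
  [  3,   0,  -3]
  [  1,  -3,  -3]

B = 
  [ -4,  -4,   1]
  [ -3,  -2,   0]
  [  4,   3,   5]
No

(AB)ᵀ = 
  [ 35, -24,  -7]
  [ 27, -21,  -7]
  [ 13, -12, -14]

AᵀBᵀ = 
  [ -3,   0,   6]
  [ 17,  15, -35]
  [ -3,  -3, -12]

The two matrices differ, so (AB)ᵀ ≠ AᵀBᵀ in general. The correct identity is (AB)ᵀ = BᵀAᵀ.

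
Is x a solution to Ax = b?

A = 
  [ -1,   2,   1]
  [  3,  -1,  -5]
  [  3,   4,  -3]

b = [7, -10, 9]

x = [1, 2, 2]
No

Ax = [5, -9, 5] ≠ b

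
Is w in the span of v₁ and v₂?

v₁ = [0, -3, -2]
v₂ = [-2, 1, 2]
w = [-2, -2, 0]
Yes

Form the augmented matrix and row-reduce:
[v₁|v₂|w] = 
  [  0,  -2,  -2]
  [ -3,   1,  -2]
  [ -2,   2,   0]
Swap R1 ↔ R2
R3 → R3 - (2/3)·R1
R3 → R3 + (2/3)·R2
REF = 
  [ -3,   1,  -2]
  [  0,  -2,  -2]
  [  0,   0,   0]

No row of the form [0 0 | nonzero], so the system is consistent. Back-substitution gives c₁ = 1, c₂ = 1: w = (1)·v₁ + (1)·v₂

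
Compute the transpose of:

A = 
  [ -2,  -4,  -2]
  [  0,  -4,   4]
Aᵀ = 
  [ -2,   0]
  [ -4,  -4]
  [ -2,   4]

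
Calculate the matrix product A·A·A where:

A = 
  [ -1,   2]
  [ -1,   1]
A^3 = 
  [  1,  -2]
  [  1,  -1]

A² = A·A:
A²[1,1] = (-1)(-1) + (2)(-1) = -1
A²[1,2] = (-1)(2) + (2)(1) = 0
A²[2,1] = (-1)(-1) + (1)(-1) = 0
A²[2,2] = (-1)(2) + (1)(1) = -1
A² = 
  [ -1,   0]
  [  0,  -1]

A^3 = A^2·A:
A^3[1,1] = (-1)(-1) + (0)(-1) = 1
A^3[1,2] = (-1)(2) + (0)(1) = -2
A^3[2,1] = (0)(-1) + (-1)(-1) = 1
A^3[2,2] = (0)(2) + (-1)(1) = -1
A^3 = 
  [  1,  -2]
  [  1,  -1]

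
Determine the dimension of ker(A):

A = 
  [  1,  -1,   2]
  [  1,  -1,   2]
nullity(A) = 2

Row reduce:
R2 → R2 - (1)·R1
REF = 
  [  1,  -1,   2]
  [  0,   0,   0]
Pivot columns: 1 → 1 pivot.
rank(A) = 1, so nullity(A) = 3 - 1 = 2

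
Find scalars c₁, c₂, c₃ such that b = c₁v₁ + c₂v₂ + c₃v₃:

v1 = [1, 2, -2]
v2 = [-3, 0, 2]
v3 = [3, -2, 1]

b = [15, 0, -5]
c1 = 3, c2 = -1, c3 = 3

b = 3·v1 + -1·v2 + 3·v3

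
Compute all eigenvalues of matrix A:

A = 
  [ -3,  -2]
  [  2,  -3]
λ = -3 + 2i, -3 - 2i  (≈ -3 + 2i, -3 - 2i)

tr(A) = -6, det(A) = 13
Characteristic polynomial: λ² - tr(A)λ + det(A) = λ² + 6λ + 13
λ² + 6λ + 13 = 0  ⇒  λ = (-6 ± √((6)² - 4·(13)))/2 = (-6 ± √(-16))/2
  = -3 + 2i,  -3 - 2i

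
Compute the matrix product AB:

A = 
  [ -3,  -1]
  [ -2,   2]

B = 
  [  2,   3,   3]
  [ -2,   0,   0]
A is 2×2 and B is 2×3, so AB is 2×3. Each entry is (row of A)·(column of B):
AB[1,1] = (-3)(2) + (-1)(-2) = -4
AB[1,2] = (-3)(3) + (-1)(0) = -9
AB[1,3] = (-3)(3) + (-1)(0) = -9
AB[2,1] = (-2)(2) + (2)(-2) = -8
AB[2,2] = (-2)(3) + (2)(0) = -6
AB[2,3] = (-2)(3) + (2)(0) = -6

AB = 
  [ -4,  -9,  -9]
  [ -8,  -6,  -6]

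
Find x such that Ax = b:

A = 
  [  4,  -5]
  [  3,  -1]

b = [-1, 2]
x = [1, 1]

Row reduce the augmented matrix [A|b]:
R2 → R2 - (3/4)·R1
REF = 
  [   4,   -5,   -1]
  [   0, 11/4, 11/4]

Back-substitution:
x₂ = (11/4) / (11/4) = 1
x₁ = (-1 - (-5)(1)) / 4 = 1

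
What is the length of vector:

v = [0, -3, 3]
4.243

||v||₂ = √((0)² + (-3)² + (3)²) = √18 = 4.243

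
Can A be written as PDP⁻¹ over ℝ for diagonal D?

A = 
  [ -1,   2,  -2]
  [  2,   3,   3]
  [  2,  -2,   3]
No

Characteristic polynomial: det(λI - A) = λ³ - 5λ² + 9λ - 5
Testing integer divisors of the constant term: p(1) = 0, so (λ - 1) is a factor:
p(λ) = (λ - 1)(λ² - 4λ + 5)
λ² - 4λ + 5 = 0  ⇒  λ = (4 ± √((-4)² - 4·(5)))/2 = (4 ± √(-4))/2
  = 2 + i,  2 - i
Eigenvalues: 1, 2 + i, 2 - i  (≈ 1, 2 + 1i, 2 - 1i)
Has complex eigenvalues (not diagonalizable over ℝ).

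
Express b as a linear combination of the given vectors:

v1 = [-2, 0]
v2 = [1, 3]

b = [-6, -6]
c1 = 2, c2 = -2

b = 2·v1 + -2·v2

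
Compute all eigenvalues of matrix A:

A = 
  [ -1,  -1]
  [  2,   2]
tr(A) = 1, det(A) = 0
Characteristic polynomial: λ² - tr(A)λ + det(A) = λ² - λ
λ² - λ = λ(λ - 1)

λ = 1, 0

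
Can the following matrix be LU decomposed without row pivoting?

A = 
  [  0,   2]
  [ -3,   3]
No.
A[1,1] = 0 but A[2,1] = -3 ≠ 0. Any LU with L unit lower triangular has (LU)[1,1] = U[1,1] and (LU)[2,1] = L[2,1]·U[1,1]; matching A forces U[1,1] = 0, which then forces (LU)[2,1] = 0 ≠ -3. A row swap (pivoting) is required.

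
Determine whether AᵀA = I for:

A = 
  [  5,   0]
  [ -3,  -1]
No

AᵀA = 
  [ 34,   3]
  [  3,   1]
≠ I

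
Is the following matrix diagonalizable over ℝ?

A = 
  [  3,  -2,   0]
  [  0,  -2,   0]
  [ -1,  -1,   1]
Yes

Characteristic polynomial: det(λI - A) = λ³ - 2λ² - 5λ + 6
Testing integer divisors of the constant term: p(1) = 0, so (λ - 1) is a factor:
p(λ) = (λ - 1)(λ² - λ - 6)
λ² - λ - 6 = (λ + 2)(λ - 3)
Eigenvalues: 1, 3, -2
λ=-2: alg. mult. = 1, geom. mult. = 3 - rank(A - (-2)I) = 3 - 2 = 1
λ=1: alg. mult. = 1, geom. mult. = 3 - rank(A - (1)I) = 3 - 2 = 1
λ=3: alg. mult. = 1, geom. mult. = 3 - rank(A - (3)I) = 3 - 2 = 1
Sum of geometric multiplicities equals n, so A has n independent eigenvectors.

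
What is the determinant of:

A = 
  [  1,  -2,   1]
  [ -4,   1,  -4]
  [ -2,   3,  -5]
Cofactor expansion along row 1:
det(A) = (1)·((1)(-5) - (-4)(3)) - (-2)·((-4)(-5) - (-4)(-2)) + (1)·((-4)(3) - (1)(-2))
  = (1)(7) - (-2)(12) + (1)(-10)
  = 21

det(A) = 21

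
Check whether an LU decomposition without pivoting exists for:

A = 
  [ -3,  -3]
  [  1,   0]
Yes.
A[1,1] = -3 ≠ 0, so Gaussian elimination proceeds without a row swap: multiplier ℓ₂₁ = (1)/(-3) = -1/3, and U[2,2] = 0 - (-1/3)(-3) = -1.
L = 
  [   1,    0]
  [-1/3,    1]
U = 
  [ -3,  -3]
  [  0,  -1]
Check row 2 of LU: [(-1/3)(-3), (-1/3)(-3) + (-1)] = [1, 0] = row 2 of A ✓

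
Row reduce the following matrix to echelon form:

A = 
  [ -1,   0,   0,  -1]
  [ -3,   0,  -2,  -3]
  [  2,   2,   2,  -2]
Row operations:
R2 → R2 - (3)·R1
R3 → R3 + (2)·R1
Swap R2 ↔ R3

Resulting echelon form:
REF = 
  [ -1,   0,   0,  -1]
  [  0,   2,   2,  -4]
  [  0,   0,  -2,   0]

Rank = 3 (number of non-zero pivot rows).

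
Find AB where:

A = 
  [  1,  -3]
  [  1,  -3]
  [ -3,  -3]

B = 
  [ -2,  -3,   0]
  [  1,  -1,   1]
AB = 
  [ -5,   0,  -3]
  [ -5,   0,  -3]
  [  3,  12,  -3]

A is 3×2 and B is 2×3, so AB is 3×3. Each entry is (row of A)·(column of B):
AB[1,1] = (1)(-2) + (-3)(1) = -5
AB[1,2] = (1)(-3) + (-3)(-1) = 0
AB[1,3] = (1)(0) + (-3)(1) = -3
AB[2,1] = (1)(-2) + (-3)(1) = -5
AB[2,2] = (1)(-3) + (-3)(-1) = 0
AB[2,3] = (1)(0) + (-3)(1) = -3
AB[3,1] = (-3)(-2) + (-3)(1) = 3
AB[3,2] = (-3)(-3) + (-3)(-1) = 12
AB[3,3] = (-3)(0) + (-3)(1) = -3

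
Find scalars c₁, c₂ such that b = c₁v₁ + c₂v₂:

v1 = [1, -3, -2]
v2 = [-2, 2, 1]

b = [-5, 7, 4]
c1 = -1, c2 = 2

b = -1·v1 + 2·v2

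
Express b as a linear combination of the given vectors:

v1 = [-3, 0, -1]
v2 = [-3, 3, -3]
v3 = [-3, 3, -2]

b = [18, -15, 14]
c1 = -1, c2 = -3, c3 = -2

b = -1·v1 + -3·v2 + -2·v3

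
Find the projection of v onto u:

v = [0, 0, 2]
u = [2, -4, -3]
proj_u(v) = [-12/29, 24/29, 18/29]

v·u = (0)(2) + (0)(-4) + (2)(-3) = -6
u·u = (2)² + (-4)² + (-3)² = 29
proj_u(v) = (v·u / u·u) × u = (-6/29) × u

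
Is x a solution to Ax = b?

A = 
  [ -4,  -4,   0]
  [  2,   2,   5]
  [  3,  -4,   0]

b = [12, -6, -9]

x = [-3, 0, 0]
Yes

Ax = [12, -6, -9] = b ✓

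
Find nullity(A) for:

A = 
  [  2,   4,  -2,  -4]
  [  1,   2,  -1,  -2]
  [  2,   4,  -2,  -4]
nullity(A) = 3

Row reduce:
R2 → R2 - (1/2)·R1
R3 → R3 - (1)·R1
REF = 
  [  2,   4,  -2,  -4]
  [  0,   0,   0,   0]
  [  0,   0,   0,   0]
Pivot columns: 1 → 1 pivot.
rank(A) = 1, so nullity(A) = 4 - 1 = 3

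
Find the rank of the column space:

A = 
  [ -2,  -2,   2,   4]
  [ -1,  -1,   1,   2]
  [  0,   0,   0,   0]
dim(Col(A)) = 1

Row reduce:
R2 → R2 - (1/2)·R1
REF = 
  [ -2,  -2,   2,   4]
  [  0,   0,   0,   0]
  [  0,   0,   0,   0]
Pivot columns: 1 → 1 pivot.
dim(Col(A)) = number of pivot columns = 1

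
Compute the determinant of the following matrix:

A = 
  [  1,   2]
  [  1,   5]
3

For a 2×2 matrix, det = ad - bc = (1)(5) - (2)(1) = 3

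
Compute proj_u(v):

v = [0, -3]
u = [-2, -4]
proj_u(v) = [-6/5, -12/5]

v·u = (0)(-2) + (-3)(-4) = 12
u·u = (-2)² + (-4)² = 20
proj_u(v) = (v·u / u·u) × u = (12/20) × u = (3/5) × u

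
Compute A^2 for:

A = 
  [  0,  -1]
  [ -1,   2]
A² = A·A:
A²[1,1] = (0)(0) + (-1)(-1) = 1
A²[1,2] = (0)(-1) + (-1)(2) = -2
A²[2,1] = (-1)(0) + (2)(-1) = -2
A²[2,2] = (-1)(-1) + (2)(2) = 5
A² = 
  [  1,  -2]
  [ -2,   5]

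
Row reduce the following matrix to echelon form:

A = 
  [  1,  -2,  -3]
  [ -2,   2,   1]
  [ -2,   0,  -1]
Row operations:
R2 → R2 + (2)·R1
R3 → R3 + (2)·R1
R3 → R3 - (2)·R2

Resulting echelon form:
REF = 
  [  1,  -2,  -3]
  [  0,  -2,  -5]
  [  0,   0,   3]

Rank = 3 (number of non-zero pivot rows).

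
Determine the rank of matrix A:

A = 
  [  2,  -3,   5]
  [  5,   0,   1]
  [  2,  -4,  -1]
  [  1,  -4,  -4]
Row reduce:
R2 → R2 - (5/2)·R1
R3 → R3 - (1)·R1
R4 → R4 - (1/2)·R1
R3 → R3 + (2/15)·R2
R4 → R4 + (1/3)·R2
R4 → R4 - (155/113)·R3
REF = 
  [      2,      -3,       5]
  [      0,    15/2,   -23/2]
  [      0,       0, -113/15]
  [      0,       0,       0]
Pivot columns: 1, 2, 3 → 3 pivots.

rank(A) = 3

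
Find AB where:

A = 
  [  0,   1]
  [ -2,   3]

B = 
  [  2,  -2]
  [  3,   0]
AB = 
  [  3,   0]
  [  5,   4]

A is 2×2 and B is 2×2, so AB is 2×2. Each entry is (row of A)·(column of B):
AB[1,1] = (0)(2) + (1)(3) = 3
AB[1,2] = (0)(-2) + (1)(0) = 0
AB[2,1] = (-2)(2) + (3)(3) = 5
AB[2,2] = (-2)(-2) + (3)(0) = 4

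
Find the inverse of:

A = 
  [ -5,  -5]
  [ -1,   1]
det(A) = (-5)(1) - (-5)(-1) = -10
For a 2×2 matrix, A⁻¹ = (1/det(A)) · [[d, -b], [-c, a]]
    = (-1/10) · [[1, 5], [1, -5]]

A⁻¹ = 
  [-1/10,  -1/2]
  [-1/10,   1/2]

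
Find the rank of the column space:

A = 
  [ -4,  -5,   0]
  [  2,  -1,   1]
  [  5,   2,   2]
Row reduce:
R2 → R2 + (1/2)·R1
R3 → R3 + (5/4)·R1
R3 → R3 - (17/14)·R2
REF = 
  [   -4,    -5,     0]
  [    0,  -7/2,     1]
  [    0,     0, 11/14]
Pivot columns: 1, 2, 3 → 3 pivots.
dim(Col(A)) = number of pivot columns = 3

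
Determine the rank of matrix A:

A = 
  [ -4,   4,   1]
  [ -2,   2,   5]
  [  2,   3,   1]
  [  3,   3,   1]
rank(A) = 3

Row reduce:
R2 → R2 - (1/2)·R1
R3 → R3 + (1/2)·R1
R4 → R4 + (3/4)·R1
Swap R2 ↔ R3
R4 → R4 - (6/5)·R2
R4 → R4 + (1/90)·R3
REF = 
  [ -4,   4,   1]
  [  0,   5, 3/2]
  [  0,   0, 9/2]
  [  0,   0,   0]
Pivot columns: 1, 2, 3 → 3 pivots.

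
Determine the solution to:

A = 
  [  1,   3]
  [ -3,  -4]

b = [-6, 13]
Row reduce the augmented matrix [A|b]:
R2 → R2 + (3)·R1
REF = 
  [  1,   3,  -6]
  [  0,   5,  -5]

Back-substitution:
x₂ = (-5) / 5 = -1
x₁ = (-6 - (3)(-1)) / 1 = -3

x = [-3, -1]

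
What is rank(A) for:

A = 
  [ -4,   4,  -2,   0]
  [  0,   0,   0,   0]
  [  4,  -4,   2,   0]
rank(A) = 1

Row reduce:
R3 → R3 + (1)·R1
REF = 
  [ -4,   4,  -2,   0]
  [  0,   0,   0,   0]
  [  0,   0,   0,   0]
Pivot columns: 1 → 1 pivot.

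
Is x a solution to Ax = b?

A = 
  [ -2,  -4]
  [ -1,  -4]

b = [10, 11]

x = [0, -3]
No

Ax = [12, 12] ≠ b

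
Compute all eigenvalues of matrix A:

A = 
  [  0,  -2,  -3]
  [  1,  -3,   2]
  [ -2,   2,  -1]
Characteristic polynomial: det(λI - A) = λ³ + 4λ² - 5λ - 18
Testing integer divisors of the constant term: p(-2) = 0, so (λ + 2) is a factor:
p(λ) = (λ + 2)(λ² + 2λ - 9)
λ² + 2λ - 9 = 0  ⇒  λ = (-2 ± √((2)² - 4·(-9)))/2 = (-2 ± √(40))/2
  = -1 + √10,  -1 - √10

λ = -2, -1 + √10, -1 - √10  (≈ -2, 2.162, -4.162)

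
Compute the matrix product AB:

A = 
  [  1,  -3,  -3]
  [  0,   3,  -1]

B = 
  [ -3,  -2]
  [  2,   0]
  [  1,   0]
AB = 
  [-12,  -2]
  [  5,   0]

A is 2×3 and B is 3×2, so AB is 2×2. Each entry is (row of A)·(column of B):
AB[1,1] = (1)(-3) + (-3)(2) + (-3)(1) = -12
AB[1,2] = (1)(-2) + (-3)(0) + (-3)(0) = -2
AB[2,1] = (0)(-3) + (3)(2) + (-1)(1) = 5
AB[2,2] = (0)(-2) + (3)(0) + (-1)(0) = 0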